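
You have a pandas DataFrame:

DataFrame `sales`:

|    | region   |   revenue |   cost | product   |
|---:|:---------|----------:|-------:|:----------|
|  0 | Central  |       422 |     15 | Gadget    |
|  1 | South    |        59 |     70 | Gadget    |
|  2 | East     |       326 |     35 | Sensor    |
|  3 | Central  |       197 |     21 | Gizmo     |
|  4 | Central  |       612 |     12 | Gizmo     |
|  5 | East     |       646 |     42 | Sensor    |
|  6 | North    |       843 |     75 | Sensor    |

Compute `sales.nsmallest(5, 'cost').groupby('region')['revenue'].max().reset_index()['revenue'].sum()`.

1258

take 5 rows with smallest cost:
    region  revenue  cost product
4  Central      612    12   Gizmo
0  Central      422    15  Gadget
3  Central      197    21   Gizmo
2     East      326    35  Sensor
5     East      646    42  Sensor
group by region, max of revenue:
region
Central    612
East       646
Name: revenue, dtype: int64
reset_index():
    region  revenue
0  Central      612
1     East      646
So sum() = 1258.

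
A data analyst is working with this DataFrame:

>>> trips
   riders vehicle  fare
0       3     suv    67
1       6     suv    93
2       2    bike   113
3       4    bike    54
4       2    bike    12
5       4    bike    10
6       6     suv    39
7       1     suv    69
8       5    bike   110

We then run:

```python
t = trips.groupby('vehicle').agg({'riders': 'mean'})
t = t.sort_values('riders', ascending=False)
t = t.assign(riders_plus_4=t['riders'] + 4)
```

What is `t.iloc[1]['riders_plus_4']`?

group by vehicle, mean of riders:
         riders
vehicle        
bike        3.4
suv         4.0
sort by riders descending:
         riders
vehicle        
suv         4.0
bike        3.4
add column riders_plus_4 = t['riders'] + 4:
         riders  riders_plus_4
vehicle                       
suv         4.0            8.0
bike        3.4            7.4

7.4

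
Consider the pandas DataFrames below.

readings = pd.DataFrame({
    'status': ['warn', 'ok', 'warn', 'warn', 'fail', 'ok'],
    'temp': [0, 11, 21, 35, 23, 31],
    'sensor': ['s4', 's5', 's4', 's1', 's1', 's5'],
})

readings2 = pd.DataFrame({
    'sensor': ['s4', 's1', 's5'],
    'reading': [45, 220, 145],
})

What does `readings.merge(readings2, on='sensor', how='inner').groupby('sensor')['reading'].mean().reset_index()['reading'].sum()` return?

merge on 'sensor' (how='inner') → 6 rows:
  status  temp sensor  reading
0   warn     0     s4       45
1     ok    11     s5      145
2   warn    21     s4       45
3   warn    35     s1      220
4   fail    23     s1      220
5     ok    31     s5      145
group by sensor, mean of reading:
sensor
s1    220.0
s4     45.0
s5    145.0
Name: reading, dtype: float64
reset_index():
  sensor  reading
0     s1    220.0
1     s4     45.0
2     s5    145.0
So sum() = 410.0.

410.0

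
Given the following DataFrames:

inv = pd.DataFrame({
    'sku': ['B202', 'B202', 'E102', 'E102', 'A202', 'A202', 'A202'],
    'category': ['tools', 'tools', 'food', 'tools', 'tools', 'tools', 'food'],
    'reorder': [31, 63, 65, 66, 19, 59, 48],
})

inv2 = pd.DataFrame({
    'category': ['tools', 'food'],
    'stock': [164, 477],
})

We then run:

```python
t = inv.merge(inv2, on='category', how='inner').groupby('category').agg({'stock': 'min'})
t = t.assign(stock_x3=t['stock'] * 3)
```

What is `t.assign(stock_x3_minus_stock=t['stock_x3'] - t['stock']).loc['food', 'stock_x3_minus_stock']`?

954

merge on 'category' (how='inner') → 7 rows:
    sku category  reorder  stock
0  B202    tools       31    164
1  B202    tools       63    164
2  E102     food       65    477
3  E102    tools       66    164
4  A202    tools       19    164
5  A202    tools       59    164
6  A202     food       48    477
group by category, min of stock:
          stock
category       
food        477
tools       164
add column stock_x3 = t['stock'] * 3:
          stock  stock_x3
category                 
food        477      1431
tools       164       492
add column stock_x3_minus_stock = t['stock_x3'] - t['stock']:
          stock  stock_x3  stock_x3_minus_stock
category                                       
food        477      1431                   954
tools       164       492                   328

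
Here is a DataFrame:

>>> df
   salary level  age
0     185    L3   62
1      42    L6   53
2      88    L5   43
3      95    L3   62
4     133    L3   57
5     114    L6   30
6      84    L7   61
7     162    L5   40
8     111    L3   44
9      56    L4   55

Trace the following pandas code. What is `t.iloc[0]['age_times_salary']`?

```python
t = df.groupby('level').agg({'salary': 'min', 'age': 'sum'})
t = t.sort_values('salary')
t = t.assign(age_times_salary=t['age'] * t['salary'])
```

3486

group by level: min(salary), sum(age):
       salary  age
level             
L3         95  225
L4         56   55
L5         88   83
L6         42   83
L7         84   61
sort by salary:
       salary  age
level             
L6         42   83
L4         56   55
L7         84   61
L5         88   83
L3         95  225
add column age_times_salary = t['age'] * t['salary']:
       salary  age  age_times_salary
level                               
L6         42   83              3486
L4         56   55              3080
L7         84   61              5124
L5         88   83              7304
L3         95  225             21375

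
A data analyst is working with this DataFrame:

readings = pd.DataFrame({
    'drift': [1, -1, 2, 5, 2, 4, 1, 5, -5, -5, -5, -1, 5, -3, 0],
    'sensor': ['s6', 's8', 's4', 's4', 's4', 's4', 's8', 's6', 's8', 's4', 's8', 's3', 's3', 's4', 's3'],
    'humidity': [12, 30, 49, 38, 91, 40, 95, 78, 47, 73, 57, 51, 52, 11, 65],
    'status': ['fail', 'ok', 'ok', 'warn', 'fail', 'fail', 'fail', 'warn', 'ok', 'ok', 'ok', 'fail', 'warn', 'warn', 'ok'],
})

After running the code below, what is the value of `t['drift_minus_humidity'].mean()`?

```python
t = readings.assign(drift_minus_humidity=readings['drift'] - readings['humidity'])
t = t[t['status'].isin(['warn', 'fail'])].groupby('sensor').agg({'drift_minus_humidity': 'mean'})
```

-57.125

add column drift_minus_humidity = readings['drift'] - readings['humidity']:
    drift sensor  humidity status  drift_minus_humidity
0       1     s6        12   fail                   -11
1      -1     s8        30     ok                   -31
2       2     s4        49     ok                   -47
3       5     s4        38   warn                   -33
4       2     s4        91   fail                   -89
5       4     s4        40   fail                   -36
6       1     s8        95   fail                   -94
7       5     s6        78   warn                   -73
8      -5     s8        47     ok                   -52
9      -5     s4        73     ok                   -78
10     -5     s8        57     ok                   -62
11     -1     s3        51   fail                   -52
12      5     s3        52   warn                   -47
13     -3     s4        11   warn                   -14
14      0     s3        65     ok                   -65
filter rows where status in ['warn', 'fail']:
    drift sensor  humidity status  drift_minus_humidity
0       1     s6        12   fail                   -11
3       5     s4        38   warn                   -33
4       2     s4        91   fail                   -89
5       4     s4        40   fail                   -36
6       1     s8        95   fail                   -94
7       5     s6        78   warn                   -73
11     -1     s3        51   fail                   -52
12      5     s3        52   warn                   -47
13     -3     s4        11   warn                   -14
group by sensor, mean of drift_minus_humidity:
        drift_minus_humidity
sensor                      
s3                     -49.5
s4                     -43.0
s6                     -42.0
s8                     -94.0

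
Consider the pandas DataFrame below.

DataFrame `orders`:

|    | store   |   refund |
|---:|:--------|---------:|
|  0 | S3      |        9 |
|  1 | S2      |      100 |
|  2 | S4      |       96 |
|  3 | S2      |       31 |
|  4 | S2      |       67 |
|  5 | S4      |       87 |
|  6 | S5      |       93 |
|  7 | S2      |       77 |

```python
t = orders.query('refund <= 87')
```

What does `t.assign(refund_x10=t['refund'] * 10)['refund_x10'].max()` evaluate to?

870

filter rows where refund <= 87:
  store  refund
0    S3       9
3    S2      31
4    S2      67
5    S4      87
7    S2      77
add column refund_x10 = t['refund'] * 10:
  store  refund  refund_x10
0    S3       9          90
3    S2      31         310
4    S2      67         670
5    S4      87         870
7    S2      77         770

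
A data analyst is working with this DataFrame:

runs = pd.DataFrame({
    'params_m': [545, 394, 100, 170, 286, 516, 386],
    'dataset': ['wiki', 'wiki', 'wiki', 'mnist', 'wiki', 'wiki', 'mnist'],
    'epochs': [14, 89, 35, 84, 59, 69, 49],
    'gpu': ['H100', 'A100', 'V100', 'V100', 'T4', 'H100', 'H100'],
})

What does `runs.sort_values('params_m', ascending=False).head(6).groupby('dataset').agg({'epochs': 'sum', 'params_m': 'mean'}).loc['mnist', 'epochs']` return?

sort by params_m descending:
   params_m dataset  epochs   gpu
0       545    wiki      14  H100
5       516    wiki      69  H100
1       394    wiki      89  A100
6       386   mnist      49  H100
4       286    wiki      59    T4
3       170   mnist      84  V100
2       100    wiki      35  V100
take first 6 rows:
   params_m dataset  epochs   gpu
0       545    wiki      14  H100
5       516    wiki      69  H100
1       394    wiki      89  A100
6       386   mnist      49  H100
4       286    wiki      59    T4
3       170   mnist      84  V100
group by dataset: sum(epochs), mean(params_m):
         epochs  params_m
dataset                  
mnist       133    278.00
wiki        231    435.25
Taking the value at row 'mnist', column 'epochs' gives 133.

133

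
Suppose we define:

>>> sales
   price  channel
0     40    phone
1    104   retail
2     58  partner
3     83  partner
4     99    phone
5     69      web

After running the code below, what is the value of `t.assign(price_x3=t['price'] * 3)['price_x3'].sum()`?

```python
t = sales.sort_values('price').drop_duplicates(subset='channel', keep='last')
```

1065

sort by price:
   price  channel
0     40    phone
2     58  partner
5     69      web
3     83  partner
4     99    phone
1    104   retail
drop duplicate channel (keep=last):
   price  channel
5     69      web
3     83  partner
4     99    phone
1    104   retail
add column price_x3 = t['price'] * 3:
   price  channel  price_x3
5     69      web       207
3     83  partner       249
4     99    phone       297
1    104   retail       312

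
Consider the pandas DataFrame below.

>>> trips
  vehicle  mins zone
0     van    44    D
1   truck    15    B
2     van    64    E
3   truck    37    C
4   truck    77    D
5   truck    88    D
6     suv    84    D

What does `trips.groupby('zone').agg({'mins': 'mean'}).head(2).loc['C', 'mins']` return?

group by zone, mean of mins:
       mins
zone       
B     15.00
C     37.00
D     73.25
E     64.00
take first 2 rows:
      mins
zone      
B     15.0
C     37.0
Taking the value at row 'C', column 'mins' gives 37.0.

37.0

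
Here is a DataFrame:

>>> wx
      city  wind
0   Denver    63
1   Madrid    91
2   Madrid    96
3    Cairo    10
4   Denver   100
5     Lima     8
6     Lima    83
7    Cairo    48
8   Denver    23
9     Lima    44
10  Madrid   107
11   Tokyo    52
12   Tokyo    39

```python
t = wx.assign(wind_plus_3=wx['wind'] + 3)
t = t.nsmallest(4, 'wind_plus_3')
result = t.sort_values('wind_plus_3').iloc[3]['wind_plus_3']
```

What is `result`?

42

add column wind_plus_3 = wx['wind'] + 3:
      city  wind  wind_plus_3
0   Denver    63           66
1   Madrid    91           94
2   Madrid    96           99
3    Cairo    10           13
4   Denver   100          103
5     Lima     8           11
6     Lima    83           86
7    Cairo    48           51
8   Denver    23           26
9     Lima    44           47
10  Madrid   107          110
11   Tokyo    52           55
12   Tokyo    39           42
take 4 rows with smallest wind_plus_3:
      city  wind  wind_plus_3
5     Lima     8           11
3    Cairo    10           13
8   Denver    23           26
12   Tokyo    39           42
sort by wind_plus_3:
      city  wind  wind_plus_3
5     Lima     8           11
3    Cairo    10           13
8   Denver    23           26
12   Tokyo    39           42
The value at position 3, column 'wind_plus_3' is 42.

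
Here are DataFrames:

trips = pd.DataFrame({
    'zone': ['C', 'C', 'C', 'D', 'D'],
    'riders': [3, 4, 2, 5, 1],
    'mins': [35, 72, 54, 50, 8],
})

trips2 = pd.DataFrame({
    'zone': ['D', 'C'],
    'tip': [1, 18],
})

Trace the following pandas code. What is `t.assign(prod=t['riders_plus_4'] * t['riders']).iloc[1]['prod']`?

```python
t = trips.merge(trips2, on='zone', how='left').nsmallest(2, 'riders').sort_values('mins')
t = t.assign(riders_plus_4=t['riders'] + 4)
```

merge on 'zone' (how='left') → 5 rows:
  zone  riders  mins  tip
0    C       3    35   18
1    C       4    72   18
2    C       2    54   18
3    D       5    50    1
4    D       1     8    1
take 2 rows with smallest riders:
  zone  riders  mins  tip
4    D       1     8    1
2    C       2    54   18
sort by mins:
  zone  riders  mins  tip
4    D       1     8    1
2    C       2    54   18
add column riders_plus_4 = t['riders'] + 4:
  zone  riders  mins  tip  riders_plus_4
4    D       1     8    1              5
2    C       2    54   18              6
add column prod = t['riders_plus_4'] * t['riders']:
  zone  riders  mins  tip  riders_plus_4  prod
4    D       1     8    1              5     5
2    C       2    54   18              6    12
Then the value at position 1, column 'prod': 12

12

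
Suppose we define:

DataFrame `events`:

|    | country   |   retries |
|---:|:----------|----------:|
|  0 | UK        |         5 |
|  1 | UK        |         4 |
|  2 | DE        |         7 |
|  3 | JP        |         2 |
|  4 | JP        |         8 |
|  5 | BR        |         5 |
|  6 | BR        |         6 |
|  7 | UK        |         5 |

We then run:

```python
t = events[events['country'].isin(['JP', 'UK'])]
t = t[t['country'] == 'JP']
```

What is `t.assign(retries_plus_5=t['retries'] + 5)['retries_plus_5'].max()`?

13

filter rows where country in ['JP', 'UK']:
  country  retries
0      UK        5
1      UK        4
3      JP        2
4      JP        8
7      UK        5
filter rows where country == 'JP':
  country  retries
3      JP        2
4      JP        8
add column retries_plus_5 = t['retries'] + 5:
  country  retries  retries_plus_5
3      JP        2               7
4      JP        8              13
Taking the max of column 'retries_plus_5' gives 13.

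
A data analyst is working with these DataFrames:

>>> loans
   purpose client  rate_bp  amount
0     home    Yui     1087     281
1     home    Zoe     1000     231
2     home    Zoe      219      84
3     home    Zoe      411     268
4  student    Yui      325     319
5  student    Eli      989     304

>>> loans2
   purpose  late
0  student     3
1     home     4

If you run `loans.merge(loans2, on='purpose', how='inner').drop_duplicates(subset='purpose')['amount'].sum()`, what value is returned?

merge on 'purpose' (how='inner') → 6 rows:
   purpose client  rate_bp  amount  late
0     home    Yui     1087     281     4
1     home    Zoe     1000     231     4
2     home    Zoe      219      84     4
3     home    Zoe      411     268     4
4  student    Yui      325     319     3
5  student    Eli      989     304     3
drop duplicate purpose (keep=first):
   purpose client  rate_bp  amount  late
0     home    Yui     1087     281     4
4  student    Yui      325     319     3

600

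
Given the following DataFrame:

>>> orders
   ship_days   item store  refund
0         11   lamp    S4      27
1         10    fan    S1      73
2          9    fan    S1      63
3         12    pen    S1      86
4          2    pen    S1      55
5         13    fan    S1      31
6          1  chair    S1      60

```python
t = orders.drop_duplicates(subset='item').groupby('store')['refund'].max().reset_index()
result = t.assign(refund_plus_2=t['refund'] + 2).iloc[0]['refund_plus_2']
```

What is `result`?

88

drop duplicate item (keep=first):
   ship_days   item store  refund
0         11   lamp    S4      27
1         10    fan    S1      73
3         12    pen    S1      86
6          1  chair    S1      60
group by store, max of refund:
store
S1    86
S4    27
Name: refund, dtype: int64
reset_index():
  store  refund
0    S1      86
1    S4      27
add column refund_plus_2 = t['refund'] + 2:
  store  refund  refund_plus_2
0    S1      86             88
1    S4      27             29
Hence 88.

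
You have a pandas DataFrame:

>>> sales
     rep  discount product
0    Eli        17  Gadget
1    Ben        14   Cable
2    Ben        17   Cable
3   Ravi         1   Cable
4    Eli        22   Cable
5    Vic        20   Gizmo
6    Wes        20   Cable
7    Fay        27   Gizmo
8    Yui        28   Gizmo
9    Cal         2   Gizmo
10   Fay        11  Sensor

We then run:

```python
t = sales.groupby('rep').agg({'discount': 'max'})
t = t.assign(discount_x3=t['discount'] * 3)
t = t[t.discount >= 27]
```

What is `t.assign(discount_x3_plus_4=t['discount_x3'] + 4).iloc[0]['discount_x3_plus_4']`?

85

group by rep, max of discount:
      discount
rep           
Ben         17
Cal          2
Eli         22
Fay         27
Ravi         1
Vic         20
Wes         20
Yui         28
add column discount_x3 = t['discount'] * 3:
      discount  discount_x3
rep                        
Ben         17           51
Cal          2            6
Eli         22           66
Fay         27           81
Ravi         1            3
Vic         20           60
Wes         20           60
Yui         28           84
filter rows where discount >= 27:
     discount  discount_x3
rep                       
Fay        27           81
Yui        28           84
add column discount_x3_plus_4 = t['discount_x3'] + 4:
     discount  discount_x3  discount_x3_plus_4
rep                                           
Fay        27           81                  85
Yui        28           84                  88
value at position 0, column 'discount_x3_plus_4' → 85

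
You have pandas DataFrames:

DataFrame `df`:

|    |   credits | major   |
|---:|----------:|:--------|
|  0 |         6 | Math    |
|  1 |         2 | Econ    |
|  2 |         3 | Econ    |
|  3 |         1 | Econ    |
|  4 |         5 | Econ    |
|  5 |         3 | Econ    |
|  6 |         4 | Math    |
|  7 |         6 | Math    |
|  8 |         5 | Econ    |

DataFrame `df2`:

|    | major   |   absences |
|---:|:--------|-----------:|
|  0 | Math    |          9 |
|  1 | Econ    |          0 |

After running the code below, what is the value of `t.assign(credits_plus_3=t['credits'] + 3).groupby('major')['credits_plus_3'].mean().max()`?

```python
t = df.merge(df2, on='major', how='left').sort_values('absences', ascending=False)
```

merge on 'major' (how='left') → 9 rows:
   credits major  absences
0        6  Math         9
1        2  Econ         0
2        3  Econ         0
3        1  Econ         0
4        5  Econ         0
5        3  Econ         0
6        4  Math         9
7        6  Math         9
8        5  Econ         0
sort by absences descending:
   credits major  absences
0        6  Math         9
6        4  Math         9
7        6  Math         9
1        2  Econ         0
2        3  Econ         0
3        1  Econ         0
4        5  Econ         0
5        3  Econ         0
8        5  Econ         0
add column credits_plus_3 = t['credits'] + 3:
   credits major  absences  credits_plus_3
0        6  Math         9               9
6        4  Math         9               7
7        6  Math         9               9
1        2  Econ         0               5
2        3  Econ         0               6
3        1  Econ         0               4
4        5  Econ         0               8
5        3  Econ         0               6
8        5  Econ         0               8
group by major, mean of credits_plus_3:
major
Econ    6.166667
Math    8.333333
Name: credits_plus_3, dtype: float64
Finally, max of the resulting series = 8.33333333333.

8.33333333333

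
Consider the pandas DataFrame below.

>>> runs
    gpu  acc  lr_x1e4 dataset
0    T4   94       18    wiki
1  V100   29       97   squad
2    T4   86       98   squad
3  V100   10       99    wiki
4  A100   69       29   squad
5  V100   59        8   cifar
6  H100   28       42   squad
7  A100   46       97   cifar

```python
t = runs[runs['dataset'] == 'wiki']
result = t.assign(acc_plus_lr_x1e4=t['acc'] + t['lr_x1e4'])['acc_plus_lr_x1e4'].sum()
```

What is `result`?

filter rows where dataset == 'wiki':
    gpu  acc  lr_x1e4 dataset
0    T4   94       18    wiki
3  V100   10       99    wiki
add column acc_plus_lr_x1e4 = t['acc'] + t['lr_x1e4']:
    gpu  acc  lr_x1e4 dataset  acc_plus_lr_x1e4
0    T4   94       18    wiki               112
3  V100   10       99    wiki               109
Reading off the sum of column 'acc_plus_lr_x1e4', we get 221.

221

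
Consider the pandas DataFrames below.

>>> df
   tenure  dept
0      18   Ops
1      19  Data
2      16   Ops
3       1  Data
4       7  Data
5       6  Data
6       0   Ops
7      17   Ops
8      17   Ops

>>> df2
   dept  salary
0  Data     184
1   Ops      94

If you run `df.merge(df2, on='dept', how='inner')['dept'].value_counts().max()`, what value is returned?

merge on 'dept' (how='inner') → 9 rows:
   tenure  dept  salary
0      18   Ops      94
1      19  Data     184
2      16   Ops      94
3       1  Data     184
4       7  Data     184
5       6  Data     184
6       0   Ops      94
7      17   Ops      94
8      17   Ops      94
value_counts of dept:
dept
Ops     5
Data    4
Name: count, dtype: int64
Hence 5.

5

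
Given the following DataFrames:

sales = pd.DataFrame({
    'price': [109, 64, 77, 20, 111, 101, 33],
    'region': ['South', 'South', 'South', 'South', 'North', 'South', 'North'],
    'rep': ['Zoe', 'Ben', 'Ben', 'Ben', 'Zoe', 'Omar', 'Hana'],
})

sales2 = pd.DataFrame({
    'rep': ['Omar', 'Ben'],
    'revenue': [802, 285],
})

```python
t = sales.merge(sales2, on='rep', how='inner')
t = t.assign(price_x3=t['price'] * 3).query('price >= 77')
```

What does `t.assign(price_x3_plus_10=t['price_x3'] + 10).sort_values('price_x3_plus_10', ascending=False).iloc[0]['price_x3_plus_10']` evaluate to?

313

merge on 'rep' (how='inner') → 4 rows:
   price region   rep  revenue
0     64  South   Ben      285
1     77  South   Ben      285
2     20  South   Ben      285
3    101  South  Omar      802
add column price_x3 = t['price'] * 3:
   price region   rep  revenue  price_x3
0     64  South   Ben      285       192
1     77  South   Ben      285       231
2     20  South   Ben      285        60
3    101  South  Omar      802       303
filter rows where price >= 77:
   price region   rep  revenue  price_x3
1     77  South   Ben      285       231
3    101  South  Omar      802       303
add column price_x3_plus_10 = t['price_x3'] + 10:
   price region   rep  revenue  price_x3  price_x3_plus_10
1     77  South   Ben      285       231               241
3    101  South  Omar      802       303               313
sort by price_x3_plus_10 descending:
   price region   rep  revenue  price_x3  price_x3_plus_10
3    101  South  Omar      802       303               313
1     77  South   Ben      285       231               241
So iloc[0]['price_x3_plus_10'] = 313.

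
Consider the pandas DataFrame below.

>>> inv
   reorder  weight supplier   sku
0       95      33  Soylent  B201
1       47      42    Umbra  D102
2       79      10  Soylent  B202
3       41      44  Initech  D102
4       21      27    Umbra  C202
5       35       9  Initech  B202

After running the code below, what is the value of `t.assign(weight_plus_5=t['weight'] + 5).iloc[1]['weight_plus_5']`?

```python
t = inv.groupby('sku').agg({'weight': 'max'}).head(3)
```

group by sku, max of weight:
      weight
sku         
B201      33
B202      10
C202      27
D102      44
take first 3 rows:
      weight
sku         
B201      33
B202      10
C202      27
add column weight_plus_5 = t['weight'] + 5:
      weight  weight_plus_5
sku                        
B201      33             38
B202      10             15
C202      27             32
value at position 1, column 'weight_plus_5' → 15

15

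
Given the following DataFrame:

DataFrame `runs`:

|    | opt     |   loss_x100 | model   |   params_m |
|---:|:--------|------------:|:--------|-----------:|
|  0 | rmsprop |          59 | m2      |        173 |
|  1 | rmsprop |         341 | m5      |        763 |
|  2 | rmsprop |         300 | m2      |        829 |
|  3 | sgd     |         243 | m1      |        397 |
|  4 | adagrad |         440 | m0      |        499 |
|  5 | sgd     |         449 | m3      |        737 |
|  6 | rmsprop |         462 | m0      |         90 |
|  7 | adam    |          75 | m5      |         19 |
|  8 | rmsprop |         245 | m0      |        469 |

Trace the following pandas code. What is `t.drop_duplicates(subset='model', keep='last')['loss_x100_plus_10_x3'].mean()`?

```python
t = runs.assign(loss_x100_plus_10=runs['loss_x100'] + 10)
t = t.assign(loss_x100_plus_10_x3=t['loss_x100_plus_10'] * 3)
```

817.2

add column loss_x100_plus_10 = runs['loss_x100'] + 10:
       opt  loss_x100 model  params_m  loss_x100_plus_10
0  rmsprop         59    m2       173                 69
1  rmsprop        341    m5       763                351
2  rmsprop        300    m2       829                310
3      sgd        243    m1       397                253
4  adagrad        440    m0       499                450
5      sgd        449    m3       737                459
6  rmsprop        462    m0        90                472
7     adam         75    m5        19                 85
8  rmsprop        245    m0       469                255
add column loss_x100_plus_10_x3 = t['loss_x100_plus_10'] * 3:
       opt  loss_x100 model  params_m  loss_x100_plus_10  loss_x100_plus_10_x3
0  rmsprop         59    m2       173                 69                   207
1  rmsprop        341    m5       763                351                  1053
2  rmsprop        300    m2       829                310                   930
3      sgd        243    m1       397                253                   759
4  adagrad        440    m0       499                450                  1350
5      sgd        449    m3       737                459                  1377
6  rmsprop        462    m0        90                472                  1416
7     adam         75    m5        19                 85                   255
8  rmsprop        245    m0       469                255                   765
drop duplicate model (keep=last):
       opt  loss_x100 model  params_m  loss_x100_plus_10  loss_x100_plus_10_x3
2  rmsprop        300    m2       829                310                   930
3      sgd        243    m1       397                253                   759
5      sgd        449    m3       737                459                  1377
7     adam         75    m5        19                 85                   255
8  rmsprop        245    m0       469                255                   765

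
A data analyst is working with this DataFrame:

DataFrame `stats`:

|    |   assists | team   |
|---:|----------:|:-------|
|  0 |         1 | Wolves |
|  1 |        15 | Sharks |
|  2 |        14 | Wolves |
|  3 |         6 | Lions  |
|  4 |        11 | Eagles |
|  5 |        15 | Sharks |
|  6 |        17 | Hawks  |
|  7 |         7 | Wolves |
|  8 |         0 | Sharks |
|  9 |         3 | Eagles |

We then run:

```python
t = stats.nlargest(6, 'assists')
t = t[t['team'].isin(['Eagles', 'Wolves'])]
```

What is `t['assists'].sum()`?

take 6 rows with largest assists:
   assists    team
6       17   Hawks
1       15  Sharks
5       15  Sharks
2       14  Wolves
4       11  Eagles
7        7  Wolves
filter rows where team in ['Eagles', 'Wolves']:
   assists    team
2       14  Wolves
4       11  Eagles
7        7  Wolves

32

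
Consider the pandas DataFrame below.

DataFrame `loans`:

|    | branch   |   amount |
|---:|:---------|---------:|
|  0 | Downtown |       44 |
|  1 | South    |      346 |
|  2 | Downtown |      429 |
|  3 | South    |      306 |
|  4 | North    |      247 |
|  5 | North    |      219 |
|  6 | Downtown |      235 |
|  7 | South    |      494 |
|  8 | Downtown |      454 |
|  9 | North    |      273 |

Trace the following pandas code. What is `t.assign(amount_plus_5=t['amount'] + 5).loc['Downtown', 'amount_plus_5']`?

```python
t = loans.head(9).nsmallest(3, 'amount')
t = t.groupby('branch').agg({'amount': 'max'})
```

take first 9 rows:
     branch  amount
0  Downtown      44
1     South     346
2  Downtown     429
3     South     306
4     North     247
5     North     219
6  Downtown     235
7     South     494
8  Downtown     454
take 3 rows with smallest amount:
     branch  amount
0  Downtown      44
5     North     219
6  Downtown     235
group by branch, max of amount:
          amount
branch          
Downtown     235
North        219
add column amount_plus_5 = t['amount'] + 5:
          amount  amount_plus_5
branch                         
Downtown     235            240
North        219            224
value at row 'Downtown', column 'amount_plus_5' → 240

240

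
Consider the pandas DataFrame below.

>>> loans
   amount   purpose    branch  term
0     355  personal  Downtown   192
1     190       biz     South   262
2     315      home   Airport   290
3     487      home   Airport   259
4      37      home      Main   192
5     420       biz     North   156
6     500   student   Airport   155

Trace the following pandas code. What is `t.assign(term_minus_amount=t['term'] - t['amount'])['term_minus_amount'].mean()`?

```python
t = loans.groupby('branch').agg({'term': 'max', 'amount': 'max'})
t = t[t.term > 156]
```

group by branch: max(term), max(amount):
          term  amount
branch                
Airport    290     500
Downtown   192     355
Main       192      37
North      156     420
South      262     190
filter rows where term > 156:
          term  amount
branch                
Airport    290     500
Downtown   192     355
Main       192      37
South      262     190
add column term_minus_amount = t['term'] - t['amount']:
          term  amount  term_minus_amount
branch                                   
Airport    290     500               -210
Downtown   192     355               -163
Main       192      37                155
South      262     190                 72
The mean of column 'term_minus_amount' is -36.5.

-36.5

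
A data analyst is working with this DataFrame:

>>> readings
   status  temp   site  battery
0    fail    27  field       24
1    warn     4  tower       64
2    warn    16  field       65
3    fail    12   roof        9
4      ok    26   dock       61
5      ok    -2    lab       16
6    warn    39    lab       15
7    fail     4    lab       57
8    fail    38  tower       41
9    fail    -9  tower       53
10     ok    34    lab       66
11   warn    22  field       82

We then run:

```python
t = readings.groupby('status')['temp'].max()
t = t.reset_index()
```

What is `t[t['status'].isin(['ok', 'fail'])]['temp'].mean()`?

36.0

group by status, max of temp:
status
fail    38
ok      34
warn    39
Name: temp, dtype: int64
reset_index():
  status  temp
0   fail    38
1     ok    34
2   warn    39
filter rows where status in ['ok', 'fail']:
  status  temp
0   fail    38
1     ok    34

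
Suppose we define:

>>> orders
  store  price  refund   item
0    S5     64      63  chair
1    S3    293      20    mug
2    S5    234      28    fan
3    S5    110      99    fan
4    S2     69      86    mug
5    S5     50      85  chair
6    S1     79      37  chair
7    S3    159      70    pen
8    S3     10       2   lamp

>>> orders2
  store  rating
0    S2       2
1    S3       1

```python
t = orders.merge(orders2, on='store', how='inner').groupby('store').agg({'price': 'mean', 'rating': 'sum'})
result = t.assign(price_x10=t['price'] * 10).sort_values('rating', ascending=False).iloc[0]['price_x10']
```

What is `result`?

merge on 'store' (how='inner') → 4 rows:
  store  price  refund  item  rating
0    S3    293      20   mug       1
1    S2     69      86   mug       2
2    S3    159      70   pen       1
3    S3     10       2  lamp       1
group by store: mean(price), sum(rating):
       price  rating
store               
S2      69.0       2
S3     154.0       3
add column price_x10 = t['price'] * 10:
       price  rating  price_x10
store                          
S2      69.0       2      690.0
S3     154.0       3     1540.0
sort by rating descending:
       price  rating  price_x10
store                          
S3     154.0       3     1540.0
S2      69.0       2      690.0

1540.0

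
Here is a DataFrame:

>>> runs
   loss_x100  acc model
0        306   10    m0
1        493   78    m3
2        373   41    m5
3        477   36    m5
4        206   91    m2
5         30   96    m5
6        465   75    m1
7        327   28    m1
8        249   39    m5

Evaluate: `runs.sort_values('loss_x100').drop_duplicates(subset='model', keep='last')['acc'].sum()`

290

sort by loss_x100:
   loss_x100  acc model
5         30   96    m5
4        206   91    m2
8        249   39    m5
0        306   10    m0
7        327   28    m1
2        373   41    m5
6        465   75    m1
3        477   36    m5
1        493   78    m3
drop duplicate model (keep=last):
   loss_x100  acc model
4        206   91    m2
0        306   10    m0
6        465   75    m1
3        477   36    m5
1        493   78    m3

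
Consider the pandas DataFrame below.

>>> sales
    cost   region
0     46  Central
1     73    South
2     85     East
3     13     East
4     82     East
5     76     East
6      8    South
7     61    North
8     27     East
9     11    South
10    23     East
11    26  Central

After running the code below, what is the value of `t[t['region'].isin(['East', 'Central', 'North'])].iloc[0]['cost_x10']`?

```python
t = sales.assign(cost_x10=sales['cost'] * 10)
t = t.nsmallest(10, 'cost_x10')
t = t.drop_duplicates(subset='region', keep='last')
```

460

add column cost_x10 = sales['cost'] * 10:
    cost   region  cost_x10
0     46  Central       460
1     73    South       730
2     85     East       850
3     13     East       130
4     82     East       820
5     76     East       760
6      8    South        80
7     61    North       610
8     27     East       270
9     11    South       110
10    23     East       230
11    26  Central       260
take 10 rows with smallest cost_x10:
    cost   region  cost_x10
6      8    South        80
9     11    South       110
3     13     East       130
10    23     East       230
11    26  Central       260
8     27     East       270
0     46  Central       460
7     61    North       610
1     73    South       730
5     76     East       760
drop duplicate region (keep=last):
   cost   region  cost_x10
0    46  Central       460
7    61    North       610
1    73    South       730
5    76     East       760
filter rows where region in ['East', 'Central', 'North']:
   cost   region  cost_x10
0    46  Central       460
7    61    North       610
5    76     East       760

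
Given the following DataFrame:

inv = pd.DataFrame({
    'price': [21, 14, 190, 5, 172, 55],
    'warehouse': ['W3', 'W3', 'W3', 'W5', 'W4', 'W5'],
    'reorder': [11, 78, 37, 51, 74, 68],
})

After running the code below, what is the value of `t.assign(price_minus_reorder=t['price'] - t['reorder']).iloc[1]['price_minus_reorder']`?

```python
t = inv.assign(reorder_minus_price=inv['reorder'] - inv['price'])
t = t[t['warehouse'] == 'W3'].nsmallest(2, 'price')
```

add column reorder_minus_price = inv['reorder'] - inv['price']:
   price warehouse  reorder  reorder_minus_price
0     21        W3       11                  -10
1     14        W3       78                   64
2    190        W3       37                 -153
3      5        W5       51                   46
4    172        W4       74                  -98
5     55        W5       68                   13
filter rows where warehouse == 'W3':
   price warehouse  reorder  reorder_minus_price
0     21        W3       11                  -10
1     14        W3       78                   64
2    190        W3       37                 -153
take 2 rows with smallest price:
   price warehouse  reorder  reorder_minus_price
1     14        W3       78                   64
0     21        W3       11                  -10
add column price_minus_reorder = t['price'] - t['reorder']:
   price warehouse  reorder  reorder_minus_price  price_minus_reorder
1     14        W3       78                   64                  -64
0     21        W3       11                  -10                   10

10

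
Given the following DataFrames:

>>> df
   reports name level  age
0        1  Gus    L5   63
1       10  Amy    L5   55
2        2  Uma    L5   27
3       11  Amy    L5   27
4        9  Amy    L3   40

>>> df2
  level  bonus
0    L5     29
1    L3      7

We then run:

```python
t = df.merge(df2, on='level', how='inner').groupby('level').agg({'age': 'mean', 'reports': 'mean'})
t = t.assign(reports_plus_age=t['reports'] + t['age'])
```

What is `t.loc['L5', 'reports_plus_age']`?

merge on 'level' (how='inner') → 5 rows:
   reports name level  age  bonus
0        1  Gus    L5   63     29
1       10  Amy    L5   55     29
2        2  Uma    L5   27     29
3       11  Amy    L5   27     29
4        9  Amy    L3   40      7
group by level: mean(age), mean(reports):
        age  reports
level               
L3     40.0      9.0
L5     43.0      6.0
add column reports_plus_age = t['reports'] + t['age']:
        age  reports  reports_plus_age
level                                 
L3     40.0      9.0              49.0
L5     43.0      6.0              49.0
value at row 'L5', column 'reports_plus_age' → 49.0

49.0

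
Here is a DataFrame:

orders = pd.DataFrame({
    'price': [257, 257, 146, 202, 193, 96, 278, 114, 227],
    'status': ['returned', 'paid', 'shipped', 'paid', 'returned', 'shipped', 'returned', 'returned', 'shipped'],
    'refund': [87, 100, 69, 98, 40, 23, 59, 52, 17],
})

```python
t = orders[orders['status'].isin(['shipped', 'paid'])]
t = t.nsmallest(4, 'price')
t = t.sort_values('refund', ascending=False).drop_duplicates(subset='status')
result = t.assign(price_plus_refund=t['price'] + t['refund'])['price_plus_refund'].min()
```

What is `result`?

215

filter rows where status in ['shipped', 'paid']:
   price   status  refund
1    257     paid     100
2    146  shipped      69
3    202     paid      98
5     96  shipped      23
8    227  shipped      17
take 4 rows with smallest price:
   price   status  refund
5     96  shipped      23
2    146  shipped      69
3    202     paid      98
8    227  shipped      17
sort by refund descending:
   price   status  refund
3    202     paid      98
2    146  shipped      69
5     96  shipped      23
8    227  shipped      17
drop duplicate status (keep=first):
   price   status  refund
3    202     paid      98
2    146  shipped      69
add column price_plus_refund = t['price'] + t['refund']:
   price   status  refund  price_plus_refund
3    202     paid      98                300
2    146  shipped      69                215
Reading off the min of column 'price_plus_refund', we get 215.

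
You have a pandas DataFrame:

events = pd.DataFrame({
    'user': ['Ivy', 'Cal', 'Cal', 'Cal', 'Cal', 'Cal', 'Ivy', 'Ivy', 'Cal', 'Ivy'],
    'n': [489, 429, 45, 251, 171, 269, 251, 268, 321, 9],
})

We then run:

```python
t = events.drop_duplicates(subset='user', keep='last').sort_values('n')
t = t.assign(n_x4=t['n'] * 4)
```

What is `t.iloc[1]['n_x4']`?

1284

drop duplicate user (keep=last):
  user    n
8  Cal  321
9  Ivy    9
sort by n:
  user    n
9  Ivy    9
8  Cal  321
add column n_x4 = t['n'] * 4:
  user    n  n_x4
9  Ivy    9    36
8  Cal  321  1284
Reading off the value at position 1, column 'n_x4', we get 1284.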